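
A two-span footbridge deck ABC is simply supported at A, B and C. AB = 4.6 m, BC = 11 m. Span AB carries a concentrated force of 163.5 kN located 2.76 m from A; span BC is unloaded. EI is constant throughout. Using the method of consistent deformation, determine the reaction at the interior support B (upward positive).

R_B = 111.2 kN

Take M_B as the redundant. Released structure: two simple spans AB and BC with a hinge at B.
Rotations at B on the released spans (each span's end-slope, ×1/EI):
  span AB: point load 163.5 at a = 2.76: Pab(L + a)/(6LEI) = 221.4/EI
  relative rotation θ_0 = (221.4 + 0)/EI = 221.4/EI
A unit hogging moment at B produces rotation L₁/(3EI) + L₂/(3EI) = 5.2/EI.
Compatibility: M_B·(L₁+L₂)/(3EI) = θ_0, giving M_B = 42.58 kN·m (hogging).
Span AB, ΣM about A with M_B applied at B: R_B^{AB}·4.6 = 451.3 + 42.58, so R_B^{AB} = 107.4 kN and R_A = 163.5 − 107.4 = 56.14 kN.
Span BC, ΣM about C: R_B^{BC}·11 = 0 + 42.58, so R_B^{BC} = 3.871 kN and R_C = 0 − 3.871 = -3.871 kN.
R_B = 107.4 + 3.871 = 111.2 kN.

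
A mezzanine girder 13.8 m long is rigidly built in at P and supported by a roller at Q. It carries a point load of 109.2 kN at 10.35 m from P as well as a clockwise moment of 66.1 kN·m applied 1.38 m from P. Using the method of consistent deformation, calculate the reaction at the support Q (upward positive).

R_Q = 70.47 kN

Remove the prop at Q; the released (primary) structure is a cantilever built in at P.
Primary-structure tip deflection at Q by superposition:
  point load 109.2 at a = 10.35: Pa²(3L − a)/(6EI) = 60536/EI
  clockwise couple 66.1 at a = 1.38: M₀a(2L − a)/(2EI) = 1196/EI
  δ_0 = 61732/EI
Tip deflection under a unit load at Q: L³/(3EI) = 876/EI.
The prop prevents deflection at Q: R_Q = δ_0/δ_{QQ} = 61732/876 = 70.47 kN.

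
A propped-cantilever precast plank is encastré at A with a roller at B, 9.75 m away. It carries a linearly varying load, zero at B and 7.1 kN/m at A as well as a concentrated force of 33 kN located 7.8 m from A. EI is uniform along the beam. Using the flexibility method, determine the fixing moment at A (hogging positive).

M_A = 75.88 kN·m

Choose R_B as the redundant. The primary structure is the cantilever fixed at A.
Primary-structure tip deflection at B by superposition:
  triangular load, peak 7.1 at the fixed end: w₀L⁴/(30EI) = 2139/EI
  point load 33 at a = 7.8: Pa²(3L − a)/(6EI) = 7178/EI
  δ_0 = 9316/EI
Flexibility coefficient — unit upward force at B: δ_{BB} = L³/(3EI) = 309/EI.
Compatibility at B: δ_0 − R_B·δ_{BB} = 0, so R_B = 9316/309 = 30.15 kN.
Moment equilibrium about A: M_A = Σ(load moments about A) − R_B·L = 369.9 − 30.15×9.75 = 75.88 kN·m.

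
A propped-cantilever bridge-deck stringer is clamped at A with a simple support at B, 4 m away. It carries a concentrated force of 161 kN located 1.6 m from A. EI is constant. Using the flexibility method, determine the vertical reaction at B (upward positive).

R_B = 33.49 kN

Take the reaction at B as the redundant and release it; the primary structure is a cantilever fixed at A.
Primary-structure tip deflection at B by superposition:
  point load 161 at a = 1.6: Pa²(3L − a)/(6EI) = 714.4/EI
Flexibility coefficient — unit upward force at B: δ_{BB} = L³/(3EI) = 21.33/EI.
Compatibility at B: δ_0 − R_B·δ_{BB} = 0, so R_B = 714.4/21.33 = 33.49 kN.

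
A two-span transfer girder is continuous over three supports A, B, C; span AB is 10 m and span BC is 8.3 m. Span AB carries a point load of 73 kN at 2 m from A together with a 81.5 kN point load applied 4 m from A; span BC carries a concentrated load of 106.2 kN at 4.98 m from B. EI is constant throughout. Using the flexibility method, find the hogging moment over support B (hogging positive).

M_B = 180.3 kN·m

Take M_B as the redundant. Released structure: two simple spans AB and BC with a hinge at B.
Rotations at B on the released spans (each span's end-slope, ×1/EI):
  span AB: point load 73 at a = 2: Pab(L + a)/(6LEI) = 233.6/EI
  span AB: point load 81.5 at a = 4: Pab(L + a)/(6LEI) = 456.4/EI
  span BC: point load 106.2 at a = 4.98: Pab(L + b)/(6LEI) = 409.7/EI
  relative rotation θ_0 = (690 + 409.7)/EI = 1100/EI
A unit hogging moment at B produces rotation L₁/(3EI) + L₂/(3EI) = 6.1/EI.
Compatibility: M_B·(L₁+L₂)/(3EI) = θ_0, giving M_B = 180.3 kN·m (hogging).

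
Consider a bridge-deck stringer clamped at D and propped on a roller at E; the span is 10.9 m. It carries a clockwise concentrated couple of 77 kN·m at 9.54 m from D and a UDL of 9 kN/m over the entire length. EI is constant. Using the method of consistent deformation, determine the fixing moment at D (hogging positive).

Remove the prop at E; the released (primary) structure is a cantilever built in at D.
Deflection at E on the released cantilever, summing each load's contribution:
  clockwise couple 77 at a = 9.54: M₀a(2L − a)/(2EI) = 4503/EI
  UDL 9: wL⁴/(8EI) = 15880/EI
  δ_0 = 20383/EI
Tip deflection under a unit load at E: L³/(3EI) = 431.7/EI.
Compatibility at E: δ_0 − R_E·δ_{EE} = 0, so R_E = 20383/431.7 = 47.22 kN.
Moment equilibrium about D: M_D = Σ(load moments about D) − R_E·L = 611.6 − 47.22×10.9 = 96.96 kN·m.

M_D = 96.96 kN·m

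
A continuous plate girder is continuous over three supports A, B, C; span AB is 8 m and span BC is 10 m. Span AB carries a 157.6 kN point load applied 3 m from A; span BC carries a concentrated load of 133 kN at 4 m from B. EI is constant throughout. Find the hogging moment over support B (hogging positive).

M_B = 232.2 kN·m

Insert a hinge at B; M_B is the redundant, and each span becomes simply supported.
Rotations at B on the released spans (each span's end-slope, ×1/EI):
  span AB: point load 157.6 at a = 3: Pab(L + a)/(6LEI) = 541.8/EI
  span BC: point load 133 at a = 4: Pab(L + b)/(6LEI) = 851.2/EI
  relative rotation θ_0 = (541.8 + 851.2)/EI = 1393/EI
A unit hogging moment at B produces rotation L₁/(3EI) + L₂/(3EI) = 6/EI.
Slope continuity at B: θ_0 = M_B·6/EI, so M_B = 1393/6 = 232.2 kN·m (hogging).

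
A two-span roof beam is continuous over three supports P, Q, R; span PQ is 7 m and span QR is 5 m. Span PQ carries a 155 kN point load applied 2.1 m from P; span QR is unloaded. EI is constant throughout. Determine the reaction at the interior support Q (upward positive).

R_Q = 76.12 kN

Insert a hinge at Q; M_Q is the redundant, and each span becomes simply supported.
End slopes at the hinge Q, treating each span as simply supported:
  span PQ: point load 155 at a = 2.1: Pab(L + a)/(6LEI) = 345.6/EI
  relative rotation θ_0 = (345.6 + 0)/EI = 345.6/EI
A unit hogging moment at Q produces rotation L₁/(3EI) + L₂/(3EI) = 4/EI.
Compatibility: M_Q·(L₁+L₂)/(3EI) = θ_0, giving M_Q = 86.39 kN·m (hogging).
Span PQ, ΣM about P with M_Q applied at Q: R_Q^{PQ}·7 = 325.5 + 86.39, so R_Q^{PQ} = 58.84 kN and R_P = 155 − 58.84 = 96.16 kN.
Span QR, ΣM about R: R_Q^{QR}·5 = 0 + 86.39, so R_Q^{QR} = 17.28 kN and R_R = 0 − 17.28 = -17.28 kN.
R_Q = 58.84 + 17.28 = 76.12 kN.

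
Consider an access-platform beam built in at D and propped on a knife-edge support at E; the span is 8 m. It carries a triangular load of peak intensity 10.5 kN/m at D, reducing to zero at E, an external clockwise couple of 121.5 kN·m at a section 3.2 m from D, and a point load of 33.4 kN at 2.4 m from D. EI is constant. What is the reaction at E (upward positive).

Choose R_E as the redundant. The primary structure is the cantilever fixed at D.
Free-end deflection of the primary structure under the applied loading (downward +):
  triangular load, peak 10.5 at the fixed end: w₀L⁴/(30EI) = 1434/EI
  clockwise couple 121.5 at a = 3.2: M₀a(2L − a)/(2EI) = 2488/EI
  point load 33.4 at a = 2.4: Pa²(3L − a)/(6EI) = 692.6/EI
  δ_0 = 4615/EI
Flexibility coefficient — unit upward force at E: δ_{EE} = L³/(3EI) = 170.7/EI.
The prop prevents deflection at E: R_E = δ_0/δ_{EE} = 4615/170.7 = 27.04 kN.

R_E = 27.04 kN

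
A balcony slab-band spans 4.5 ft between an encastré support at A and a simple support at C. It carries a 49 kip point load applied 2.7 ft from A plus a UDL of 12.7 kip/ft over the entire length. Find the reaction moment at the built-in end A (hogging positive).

M_A = 69.19 kip·ft

Release the roller at C. Primary structure: cantilever fixed at A.
Downward deflection at the released point C due to the loads:
  point load 49 at a = 2.7: Pa²(3L − a)/(6EI) = 643/EI
  UDL 12.7: wL⁴/(8EI) = 651/EI
  δ_0 = 1294/EI
Flexibility coefficient — unit upward force at C: δ_{CC} = L³/(3EI) = 30.38/EI.
The prop prevents deflection at C: R_C = δ_0/δ_{CC} = 1294/30.38 = 42.6 kip.
Moment equilibrium about A: M_A = Σ(load moments about A) − R_C·L = 260.9 − 42.6×4.5 = 69.19 kip·ft.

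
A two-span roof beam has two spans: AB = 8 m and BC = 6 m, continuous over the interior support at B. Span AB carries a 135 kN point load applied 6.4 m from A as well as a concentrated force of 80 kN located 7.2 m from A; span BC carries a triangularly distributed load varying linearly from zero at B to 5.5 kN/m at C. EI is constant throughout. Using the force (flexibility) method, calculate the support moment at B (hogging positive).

M_B = 125.1 kN·m

Insert a hinge at B; M_B is the redundant, and each span becomes simply supported.
End slopes at the hinge B, treating each span as simply supported:
  span AB: point load 135 at a = 6.4: Pab(L + a)/(6LEI) = 414.7/EI
  span AB: point load 80 at a = 7.2: Pab(L + a)/(6LEI) = 145.9/EI
  span BC: triangular load, peak 5.5: 7w₀L³/(360EI) = 23.1/EI
  relative rotation θ_0 = (560.6 + 23.1)/EI = 583.7/EI
A unit hogging moment at B produces rotation L₁/(3EI) + L₂/(3EI) = 4.667/EI.
Compatibility: M_B·(L₁+L₂)/(3EI) = θ_0, giving M_B = 125.1 kN·m (hogging).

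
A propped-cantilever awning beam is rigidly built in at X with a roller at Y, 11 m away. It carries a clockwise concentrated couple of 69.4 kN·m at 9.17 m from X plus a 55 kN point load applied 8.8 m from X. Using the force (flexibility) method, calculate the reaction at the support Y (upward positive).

R_Y = 47.92 kN

Take the reaction at Y as the redundant and release it; the primary structure is a cantilever fixed at X.
Primary-structure tip deflection at Y by superposition:
  clockwise couple 69.4 at a = 9.17: M₀a(2L − a)/(2EI) = 4082/EI
  point load 55 at a = 8.8: Pa²(3L − a)/(6EI) = 17179/EI
  δ_0 = 21261/EI
Tip deflection under a unit load at Y: L³/(3EI) = 443.7/EI.
Compatibility at Y: δ_0 − R_Y·δ_{YY} = 0, so R_Y = 21261/443.7 = 47.92 kN.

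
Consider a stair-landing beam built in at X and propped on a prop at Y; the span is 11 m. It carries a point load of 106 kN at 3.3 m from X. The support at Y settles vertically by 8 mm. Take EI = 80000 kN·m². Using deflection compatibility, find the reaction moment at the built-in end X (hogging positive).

M_X = 224 kN·m

Take the reaction at Y as the redundant and release it; the primary structure is a cantilever fixed at X.
Free-end deflection of the primary structure under the applied loading (downward +):
  point load 106 at a = 3.3: Pa²(3L − a)/(6EI) = 5714/EI
Tip deflection under a unit load at Y: L³/(3EI) = 443.7/EI.
With EI = 80000 kN·m²: δ_0 = 0.071425 m and δ_{YY} = 0.005546 m/kN.
Compatibility — the beam at Y must follow the support down by 0.008 m: δ_0 − R_Y·δ_{YY} = 0.008, so R_Y = (0.071425 − 0.008)/0.005546 = 11.44 kN.
Moment equilibrium about X: M_X = Σ(load moments about X) − R_Y·L = 349.8 − 11.44×11 = 224 kN·m.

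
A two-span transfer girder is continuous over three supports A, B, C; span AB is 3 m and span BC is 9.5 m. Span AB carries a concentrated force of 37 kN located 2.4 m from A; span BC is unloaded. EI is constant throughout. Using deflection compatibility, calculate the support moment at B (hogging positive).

M_B = 3.836 kN·m

Insert a hinge at B; M_B is the redundant, and each span becomes simply supported.
End slopes at the hinge B, treating each span as simply supported:
  span AB: point load 37 at a = 2.4: Pab(L + a)/(6LEI) = 15.98/EI
  relative rotation θ_0 = (15.98 + 0)/EI = 15.98/EI
A unit hogging moment at B produces rotation L₁/(3EI) + L₂/(3EI) = 4.167/EI.
Compatibility: M_B·(L₁+L₂)/(3EI) = θ_0, giving M_B = 3.836 kN·m (hogging).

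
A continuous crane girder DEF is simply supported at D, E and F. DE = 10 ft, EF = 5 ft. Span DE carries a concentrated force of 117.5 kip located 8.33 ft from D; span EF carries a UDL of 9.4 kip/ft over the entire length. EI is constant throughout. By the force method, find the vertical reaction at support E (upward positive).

Take M_E as the redundant. Released structure: two simple spans DE and EF with a hinge at E.
End slopes at the hinge E, treating each span as simply supported:
  span DE: point load 117.5 at a = 8.33: Pab(L + a)/(6LEI) = 499.4/EI
  span EF: UDL 9.4: wL³/(24EI) = 48.96/EI
  relative rotation θ_0 = (499.4 + 48.96)/EI = 548.3/EI
A unit hogging moment at E produces rotation L₁/(3EI) + L₂/(3EI) = 5/EI.
Compatibility: M_E·(L₁+L₂)/(3EI) = θ_0, giving M_E = 109.7 kip·ft (hogging).
Span DE, ΣM about D with M_E applied at E: R_E^{DE}·10 = 978.8 + 109.7, so R_E^{DE} = 108.8 kip and R_D = 117.5 − 108.8 = 8.656 kip.
Span EF, ΣM about F: R_E^{EF}·5 = 117.5 + 109.7, so R_E^{EF} = 45.43 kip and R_F = 47 − 45.43 = 1.567 kip.
R_E = 108.8 + 45.43 = 154.3 kip.

R_E = 154.3 kip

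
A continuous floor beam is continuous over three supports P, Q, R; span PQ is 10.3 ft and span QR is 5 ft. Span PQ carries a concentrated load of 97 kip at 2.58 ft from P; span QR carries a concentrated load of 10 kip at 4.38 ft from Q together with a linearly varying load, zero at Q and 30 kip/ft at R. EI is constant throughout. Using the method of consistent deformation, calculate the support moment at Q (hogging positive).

Insert a hinge at Q; M_Q is the redundant, and each span becomes simply supported.
End slopes at the hinge Q, treating each span as simply supported:
  span PQ: point load 97 at a = 2.58: Pab(L + a)/(6LEI) = 402.7/EI
  span QR: point load 10 at a = 4.38: Pab(L + b)/(6LEI) = 5.087/EI
  span QR: triangular load, peak 30: 7w₀L³/(360EI) = 72.92/EI
  relative rotation θ_0 = (402.7 + 78)/EI = 480.7/EI
A unit hogging moment at Q produces rotation L₁/(3EI) + L₂/(3EI) = 5.1/EI.
Slope continuity at Q: θ_0 = M_Q·5.1/EI, so M_Q = 480.7/5.1 = 94.25 kip·ft (hogging).

M_Q = 94.25 kip·ft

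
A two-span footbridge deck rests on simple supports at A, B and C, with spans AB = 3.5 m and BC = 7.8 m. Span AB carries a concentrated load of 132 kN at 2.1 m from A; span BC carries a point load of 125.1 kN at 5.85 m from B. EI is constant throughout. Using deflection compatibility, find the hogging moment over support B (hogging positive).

M_B = 106.4 kN·m

Release continuity at B by inserting a hinge; the redundant is the internal moment M_B. The primary structure is two simply-supported spans AB and BC.
End slopes at the hinge B, treating each span as simply supported:
  span AB: point load 132 at a = 2.1: Pab(L + a)/(6LEI) = 103.5/EI
  span BC: point load 125.1 at a = 5.85: Pab(L + b)/(6LEI) = 297.3/EI
  relative rotation θ_0 = (103.5 + 297.3)/EI = 400.8/EI
A unit hogging moment at B produces rotation L₁/(3EI) + L₂/(3EI) = 3.767/EI.
Compatibility: M_B·(L₁+L₂)/(3EI) = θ_0, giving M_B = 106.4 kN·m (hogging).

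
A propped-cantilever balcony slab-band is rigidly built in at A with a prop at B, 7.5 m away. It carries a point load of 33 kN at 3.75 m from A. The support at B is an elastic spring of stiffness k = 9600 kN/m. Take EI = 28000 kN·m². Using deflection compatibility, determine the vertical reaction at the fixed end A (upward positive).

R_A = 22.9 kN

Remove the prop at B; the released (primary) structure is a cantilever built in at A.
Downward deflection at the released point B due to the loads:
  point load 33 at a = 3.75: Pa²(3L − a)/(6EI) = 1450/EI
Flexibility coefficient — unit upward force at B: δ_{BB} = L³/(3EI) = 140.6/EI.
With EI = 28000 kN·m²: δ_0 = 0.051793 m and δ_{BB} = 0.005022 m/kN.
Compatibility — the spring shortens by R_B/k under the reaction it provides: δ_0 − R_B·δ_{BB} = R_B/k. With 1/k = 0.000104 m/kN, R_B = δ_0 / (δ_{BB} + 1/k) = 0.051793 / (0.005022 + 0.000104) = 10.1 kN.
Vertical equilibrium: R_A = ΣP − R_B = 33 − 10.1 = 22.9 kN.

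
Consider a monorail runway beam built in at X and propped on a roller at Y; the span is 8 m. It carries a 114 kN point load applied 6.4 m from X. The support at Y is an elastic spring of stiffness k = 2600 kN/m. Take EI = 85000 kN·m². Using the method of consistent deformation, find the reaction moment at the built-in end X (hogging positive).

M_X = 190.8 kN·m

Take the reaction at Y as the redundant and release it; the primary structure is a cantilever fixed at X.
Primary-structure tip deflection at Y by superposition:
  point load 114 at a = 6.4: Pa²(3L − a)/(6EI) = 13697/EI
Flexibility coefficient — unit upward force at Y: δ_{YY} = L³/(3EI) = 170.7/EI.
With EI = 85000 kN·m²: δ_0 = 0.16114 m and δ_{YY} = 0.002008 m/kN.
Compatibility — the spring shortens by R_Y/k under the reaction it provides: δ_0 − R_Y·δ_{YY} = R_Y/k. With 1/k = 0.000385 m/kN, R_Y = δ_0 / (δ_{YY} + 1/k) = 0.16114 / (0.002008 + 0.000385) = 67.35 kN.
Moment equilibrium about X: M_X = Σ(load moments about X) − R_Y·L = 729.6 − 67.35×8 = 190.8 kN·m.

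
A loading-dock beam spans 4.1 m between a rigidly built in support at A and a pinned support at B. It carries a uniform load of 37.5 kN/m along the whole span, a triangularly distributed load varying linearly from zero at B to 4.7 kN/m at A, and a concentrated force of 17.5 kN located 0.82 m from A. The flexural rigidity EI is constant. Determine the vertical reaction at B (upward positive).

R_B = 60.56 kN

Remove the prop at B; the released (primary) structure is a cantilever built in at A.
Free-end deflection of the primary structure under the applied loading (downward +):
  UDL 37.5: wL⁴/(8EI) = 1325/EI
  triangular load, peak 4.7 at the fixed end: w₀L⁴/(30EI) = 44.27/EI
  point load 17.5 at a = 0.82: Pa²(3L − a)/(6EI) = 22.51/EI
  δ_0 = 1391/EI
Tip deflection under a unit load at B: L³/(3EI) = 22.97/EI.
Compatibility at B: δ_0 − R_B·δ_{BB} = 0, so R_B = 1391/22.97 = 60.56 kN.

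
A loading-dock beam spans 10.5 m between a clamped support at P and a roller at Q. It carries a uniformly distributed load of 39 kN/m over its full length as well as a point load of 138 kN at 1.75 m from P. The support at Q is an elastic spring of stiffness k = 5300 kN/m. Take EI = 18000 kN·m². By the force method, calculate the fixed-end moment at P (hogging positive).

Remove the prop at Q; the released (primary) structure is a cantilever built in at P.
Free-end deflection of the primary structure under the applied loading (downward +):
  UDL 39: wL⁴/(8EI) = 59256/EI
  point load 138 at a = 1.75: Pa²(3L − a)/(6EI) = 2096/EI
  δ_0 = 61351/EI
Tip deflection under a unit load at Q: L³/(3EI) = 385.9/EI.
With EI = 18000 kN·m²: δ_0 = 3.4084 m and δ_{QQ} = 0.021438 m/kN.
Compatibility — the spring shortens by R_Q/k under the reaction it provides: δ_0 − R_Q·δ_{QQ} = R_Q/k. With 1/k = 0.000189 m/kN, R_Q = δ_0 / (δ_{QQ} + 1/k) = 3.4084 / (0.021438 + 0.000189) = 157.6 kN.
Moment equilibrium about P: M_P = Σ(load moments about P) − R_Q·L = 2391 − 157.6×10.5 = 736.5 kN·m.

M_P = 736.5 kN·m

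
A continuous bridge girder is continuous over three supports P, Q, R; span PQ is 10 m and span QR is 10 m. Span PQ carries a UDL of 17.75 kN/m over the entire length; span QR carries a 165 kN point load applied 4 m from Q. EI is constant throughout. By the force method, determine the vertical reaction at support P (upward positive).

R_P = 61.82 kN

Release continuity at Q by inserting a hinge; the redundant is the internal moment M_Q. The primary structure is two simply-supported spans PQ and QR.
End slopes at the hinge Q, treating each span as simply supported:
  span PQ: UDL 17.75: wL³/(24EI) = 739.6/EI
  span QR: point load 165 at a = 4: Pab(L + b)/(6LEI) = 1056/EI
  relative rotation θ_0 = (739.6 + 1056)/EI = 1796/EI
A unit hogging moment at Q produces rotation L₁/(3EI) + L₂/(3EI) = 6.667/EI.
Slope continuity at Q: θ_0 = M_Q·6.667/EI, so M_Q = 1796/6.667 = 269.3 kN·m (hogging).
Span PQ, ΣM about P with M_Q applied at Q: R_Q^{PQ}·10 = 887.5 + 269.3, so R_Q^{PQ} = 115.7 kN and R_P = 177.5 − 115.7 = 61.82 kN.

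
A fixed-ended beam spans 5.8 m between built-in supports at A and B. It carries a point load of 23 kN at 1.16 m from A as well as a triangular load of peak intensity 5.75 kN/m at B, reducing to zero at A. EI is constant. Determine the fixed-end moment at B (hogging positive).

M_B = 13.94 kN·m

Release both end moments; the primary structure is a simply-supported span AB with redundants M_A and M_B.
On the primary (simply-supported) span, the end slopes from the loading are:
  at A: point load 23 at a = 1.16: Pab(L + b)/(6LEI) = 37.14/EI
  at B: point load 23 at a = 1.16: Pab(L + a)/(6LEI) = 24.76/EI
  at A: triangular load, peak 5.75: 7w₀L³/(360EI) = 21.81/EI
  at B: triangular load, peak 5.75: w₀L³/(45EI) = 24.93/EI
  θ_A0 = 58.95/EI,  θ_B0 = 49.69/EI
Flexibility coefficients: a unit moment at one end gives L/(3EI) there and L/(6EI) at the far end, so f₁₁ = f₂₂ = 1.933/EI and f₁₂ = f₂₁ = 0.9667/EI.
Compatibility — zero rotation at each built-in end:
  1.933 M_A + 0.9667 M_B = 58.95
  0.9667 M_A + 1.933 M_B = 49.69
Solving the pair gives M_A = 23.52 kN·m and M_B = 13.94 kN·m (hogging).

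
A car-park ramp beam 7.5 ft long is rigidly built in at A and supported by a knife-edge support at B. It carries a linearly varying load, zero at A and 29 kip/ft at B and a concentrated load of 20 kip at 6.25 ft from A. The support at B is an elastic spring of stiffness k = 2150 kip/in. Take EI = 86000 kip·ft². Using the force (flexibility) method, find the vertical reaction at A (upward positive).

R_A = 55.62 kip

Choose R_B as the redundant. The primary structure is the cantilever fixed at A.
Primary-structure tip deflection at B by superposition:
  triangular load, peak 29 at the free end: 11w₀L⁴/(120EI) = 8411/EI
  point load 20 at a = 6.25: Pa²(3L − a)/(6EI) = 2116/EI
  δ_0 = 10527/EI
Flexibility coefficient — unit upward force at B: δ_{BB} = L³/(3EI) = 140.6/EI.
With EI = 86000 kip·ft²: δ_0 = 0.12241 ft and δ_{BB} = 0.001635 ft/kip.
Compatibility — the spring shortens by R_B/k under the reaction it provides: δ_0 − R_B·δ_{BB} = R_B/k. With 1/k = 1/(2150×12) ft/kip = 0.000039 ft/kip, R_B = δ_0 / (δ_{BB} + 1/k) = 0.12241 / (0.001635 + 0.000039) = 73.13 kip.
Vertical equilibrium: R_A = ΣP − R_B = 128.8 − 73.13 = 55.62 kip.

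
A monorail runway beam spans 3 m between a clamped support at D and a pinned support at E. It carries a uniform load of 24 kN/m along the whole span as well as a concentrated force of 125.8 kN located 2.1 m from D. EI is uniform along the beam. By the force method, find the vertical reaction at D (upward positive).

Choose R_E as the redundant. The primary structure is the cantilever fixed at D.
Primary-structure tip deflection at E by superposition:
  UDL 24: wL⁴/(8EI) = 243/EI
  point load 125.8 at a = 2.1: Pa²(3L − a)/(6EI) = 638/EI
  δ_0 = 881/EI
Flexibility coefficient — unit upward force at E: δ_{EE} = L³/(3EI) = 9/EI.
The prop prevents deflection at E: R_E = δ_0/δ_{EE} = 881/9 = 97.89 kN.
Vertical equilibrium: R_D = ΣP − R_E = 197.8 − 97.89 = 99.91 kN.

R_D = 99.91 kN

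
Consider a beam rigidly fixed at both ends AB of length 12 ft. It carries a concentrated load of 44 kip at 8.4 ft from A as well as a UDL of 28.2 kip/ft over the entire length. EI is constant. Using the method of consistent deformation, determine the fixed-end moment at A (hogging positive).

Take the two fixed-end moments M_A, M_B as redundants; the released structure is the simple span AB.
Simple-span end rotations at A and B under the given loads:
  at A: point load 44 at a = 8.4: Pab(L + b)/(6LEI) = 288.3/EI
  at B: point load 44 at a = 8.4: Pab(L + a)/(6LEI) = 377/EI
  at A: UDL 28.2: wL³/(24EI) = 2030/EI
  at B: UDL 28.2: wL³/(24EI) = 2030/EI
  θ_A0 = 2319/EI,  θ_B0 = 2407/EI
Flexibility coefficients: a unit moment at one end gives L/(3EI) there and L/(6EI) at the far end, so f₁₁ = f₂₂ = 4/EI and f₁₂ = f₂₁ = 2/EI.
Compatibility — zero rotation at each built-in end:
  4 M_A + 2 M_B = 2319
  2 M_A + 4 M_B = 2407
Solving the pair gives M_A = 371.7 kip·ft and M_B = 416 kip·ft (hogging).

M_A = 371.7 kip·ft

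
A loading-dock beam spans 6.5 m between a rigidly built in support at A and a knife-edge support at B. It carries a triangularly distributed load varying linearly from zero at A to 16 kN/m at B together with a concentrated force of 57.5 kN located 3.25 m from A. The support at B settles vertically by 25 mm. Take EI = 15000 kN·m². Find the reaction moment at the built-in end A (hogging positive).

M_A = 136.1 kN·m

Remove the prop at B; the released (primary) structure is a cantilever built in at A.
Downward deflection at the released point B due to the loads:
  triangular load, peak 16 at the free end: 11w₀L⁴/(120EI) = 2618/EI
  point load 57.5 at a = 3.25: Pa²(3L − a)/(6EI) = 1645/EI
  δ_0 = 4263/EI
Flexibility coefficient — unit upward force at B: δ_{BB} = L³/(3EI) = 91.54/EI.
With EI = 15000 kN·m²: δ_0 = 0.2842 m and δ_{BB} = 0.006103 m/kN.
Compatibility — the beam at B must follow the support down by 0.025 m: δ_0 − R_B·δ_{BB} = 0.025, so R_B = (0.2842 − 0.025)/0.006103 = 42.47 kN.
Moment equilibrium about A: M_A = Σ(load moments about A) − R_B·L = 412.2 − 42.47×6.5 = 136.1 kN·m.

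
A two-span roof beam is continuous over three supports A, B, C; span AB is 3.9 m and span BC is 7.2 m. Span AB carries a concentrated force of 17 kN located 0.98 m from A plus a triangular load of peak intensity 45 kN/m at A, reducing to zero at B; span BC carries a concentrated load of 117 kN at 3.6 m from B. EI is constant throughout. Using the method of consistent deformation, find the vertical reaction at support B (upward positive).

R_B = 139.2 kN

Insert a hinge at B; M_B is the redundant, and each span becomes simply supported.
Discontinuity in slope at B on the released structure — sum the simple-span end rotations:
  span AB: point load 17 at a = 0.98: Pab(L + a)/(6LEI) = 10.15/EI
  span AB: triangular load, peak 45: 7w₀L³/(360EI) = 51.9/EI
  span BC: point load 117 at a = 3.6: Pab(L + b)/(6LEI) = 379.1/EI
  relative rotation θ_0 = (62.05 + 379.1)/EI = 441.1/EI
A unit hogging moment at B produces rotation L₁/(3EI) + L₂/(3EI) = 3.7/EI.
Compatibility: M_B·(L₁+L₂)/(3EI) = θ_0, giving M_B = 119.2 kN·m (hogging).
Span AB, ΣM about A with M_B applied at B: R_B^{AB}·3.9 = 130.7 + 119.2, so R_B^{AB} = 64.09 kN and R_A = 104.8 − 64.09 = 40.66 kN.
Span BC, ΣM about C: R_B^{BC}·7.2 = 421.2 + 119.2, so R_B^{BC} = 75.06 kN and R_C = 117 − 75.06 = 41.94 kN.
R_B = 64.09 + 75.06 = 139.2 kN.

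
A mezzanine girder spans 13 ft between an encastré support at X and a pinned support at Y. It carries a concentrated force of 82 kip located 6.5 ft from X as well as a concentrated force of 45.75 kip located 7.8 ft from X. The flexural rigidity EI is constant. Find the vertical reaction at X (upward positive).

R_X = 82.36 kip

Remove the prop at Y; the released (primary) structure is a cantilever built in at X.
Free-end deflection of the primary structure under the applied loading (downward +):
  point load 82 at a = 6.5: Pa²(3L − a)/(6EI) = 18766/EI
  point load 45.75 at a = 7.8: Pa²(3L − a)/(6EI) = 14474/EI
  δ_0 = 33240/EI
Tip deflection under a unit load at Y: L³/(3EI) = 732.3/EI.
The prop prevents deflection at Y: R_Y = δ_0/δ_{YY} = 33240/732.3 = 45.39 kip.
Vertical equilibrium: R_X = ΣP − R_Y = 127.8 − 45.39 = 82.36 kip.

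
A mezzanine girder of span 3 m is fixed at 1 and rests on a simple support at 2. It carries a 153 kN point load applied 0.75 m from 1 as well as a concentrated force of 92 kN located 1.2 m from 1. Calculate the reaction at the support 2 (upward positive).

Release the roller at 2. Primary structure: cantilever fixed at 1.
Primary-structure tip deflection at 2 by superposition:
  point load 153 at a = 0.75: Pa²(3L − a)/(6EI) = 118.3/EI
  point load 92 at a = 1.2: Pa²(3L − a)/(6EI) = 172.2/EI
  δ_0 = 290.6/EI
Tip deflection under a unit load at 2: L³/(3EI) = 9/EI.
The prop prevents deflection at 2: R_2 = δ_0/δ_{22} = 290.6/9 = 32.28 kN.

R_2 = 32.28 kN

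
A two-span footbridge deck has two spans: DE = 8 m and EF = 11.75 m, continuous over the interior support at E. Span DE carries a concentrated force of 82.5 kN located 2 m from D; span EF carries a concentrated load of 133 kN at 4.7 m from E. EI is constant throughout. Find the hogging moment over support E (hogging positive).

M_E = 209.8 kN·m

Take M_E as the redundant. Released structure: two simple spans DE and EF with a hinge at E.
End slopes at the hinge E, treating each span as simply supported:
  span DE: point load 82.5 at a = 2: Pab(L + a)/(6LEI) = 206.2/EI
  span EF: point load 133 at a = 4.7: Pab(L + b)/(6LEI) = 1175/EI
  relative rotation θ_0 = (206.2 + 1175)/EI = 1381/EI
A unit hogging moment at E produces rotation L₁/(3EI) + L₂/(3EI) = 6.583/EI.
Compatibility: M_E·(L₁+L₂)/(3EI) = θ_0, giving M_E = 209.8 kN·m (hogging).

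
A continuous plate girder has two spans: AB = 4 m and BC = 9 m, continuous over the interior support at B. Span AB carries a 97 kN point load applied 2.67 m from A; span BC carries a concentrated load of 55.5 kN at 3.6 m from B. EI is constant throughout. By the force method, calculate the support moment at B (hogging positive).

Insert a hinge at B; M_B is the redundant, and each span becomes simply supported.
Discontinuity in slope at B on the released structure — sum the simple-span end rotations:
  span AB: point load 97 at a = 2.67: Pab(L + a)/(6LEI) = 95.73/EI
  span BC: point load 55.5 at a = 3.6: Pab(L + b)/(6LEI) = 287.7/EI
  relative rotation θ_0 = (95.73 + 287.7)/EI = 383.4/EI
A unit hogging moment at B produces rotation L₁/(3EI) + L₂/(3EI) = 4.333/EI.
Compatibility: M_B·(L₁+L₂)/(3EI) = θ_0, giving M_B = 88.49 kN·m (hogging).

M_B = 88.49 kN·m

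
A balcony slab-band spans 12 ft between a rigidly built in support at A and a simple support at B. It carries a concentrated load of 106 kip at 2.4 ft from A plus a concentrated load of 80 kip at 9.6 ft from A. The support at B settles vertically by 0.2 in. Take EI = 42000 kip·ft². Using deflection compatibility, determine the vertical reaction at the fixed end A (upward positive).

Take the reaction at B as the redundant and release it; the primary structure is a cantilever fixed at A.
Free-end deflection of the primary structure under the applied loading (downward +):
  point load 106 at a = 2.4: Pa²(3L − a)/(6EI) = 3419/EI
  point load 80 at a = 9.6: Pa²(3L − a)/(6EI) = 32440/EI
  δ_0 = 35859/EI
Tip deflection under a unit load at B: L³/(3EI) = 576/EI.
With EI = 42000 kip·ft²: δ_0 = 0.8538 ft and δ_{BB} = 0.013714 ft/kip.
Compatibility — the beam at B must follow the support down by 0.01667 ft: δ_0 − R_B·δ_{BB} = 0.01667, so R_B = (0.8538 − 0.01667)/0.013714 = 61.04 kip.
Vertical equilibrium: R_A = ΣP − R_B = 186 − 61.04 = 125 kip.

R_A = 125 kip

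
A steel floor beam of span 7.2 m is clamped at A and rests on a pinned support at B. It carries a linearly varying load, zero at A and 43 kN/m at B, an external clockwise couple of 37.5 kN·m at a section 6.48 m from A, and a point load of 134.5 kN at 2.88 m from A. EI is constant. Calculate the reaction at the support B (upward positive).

Take the reaction at B as the redundant and release it; the primary structure is a cantilever fixed at A.
Primary-structure tip deflection at B by superposition:
  triangular load, peak 43 at the free end: 11w₀L⁴/(120EI) = 10593/EI
  clockwise couple 37.5 at a = 6.48: M₀a(2L − a)/(2EI) = 962.3/EI
  point load 134.5 at a = 2.88: Pa²(3L − a)/(6EI) = 3481/EI
  δ_0 = 15036/EI
Tip deflection under a unit load at B: L³/(3EI) = 124.4/EI.
Compatibility at B: δ_0 − R_B·δ_{BB} = 0, so R_B = 15036/124.4 = 120.9 kN.

R_B = 120.9 kN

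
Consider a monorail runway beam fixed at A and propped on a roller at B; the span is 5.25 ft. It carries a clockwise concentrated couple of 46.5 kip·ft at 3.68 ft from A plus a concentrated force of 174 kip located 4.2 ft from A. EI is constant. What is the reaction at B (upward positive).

R_B = 134.6 kip

Remove the prop at B; the released (primary) structure is a cantilever built in at A.
Primary-structure tip deflection at B by superposition:
  clockwise couple 46.5 at a = 3.68: M₀a(2L − a)/(2EI) = 583.5/EI
  point load 174 at a = 4.2: Pa²(3L − a)/(6EI) = 5909/EI
  δ_0 = 6492/EI
Flexibility coefficient — unit upward force at B: δ_{BB} = L³/(3EI) = 48.23/EI.
Compatibility at B: δ_0 − R_B·δ_{BB} = 0, so R_B = 6492/48.23 = 134.6 kip.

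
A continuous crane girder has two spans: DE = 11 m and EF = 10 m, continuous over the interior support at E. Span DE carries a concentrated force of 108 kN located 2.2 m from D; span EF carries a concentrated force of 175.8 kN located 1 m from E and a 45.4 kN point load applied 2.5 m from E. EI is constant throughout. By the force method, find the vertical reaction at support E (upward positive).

R_E = 245.7 kN

Insert a hinge at E; M_E is the redundant, and each span becomes simply supported.
End slopes at the hinge E, treating each span as simply supported:
  span DE: point load 108 at a = 2.2: Pab(L + a)/(6LEI) = 418.2/EI
  span EF: point load 175.8 at a = 1: Pab(L + b)/(6LEI) = 501/EI
  span EF: point load 45.4 at a = 2.5: Pab(L + b)/(6LEI) = 248.3/EI
  relative rotation θ_0 = (418.2 + 749.3)/EI = 1167/EI
A unit hogging moment at E produces rotation L₁/(3EI) + L₂/(3EI) = 7/EI.
Slope continuity at E: θ_0 = M_E·7/EI, so M_E = 1167/7 = 166.8 kN·m (hogging).
Span DE, ΣM about D with M_E applied at E: R_E^{DE}·11 = 237.6 + 166.8, so R_E^{DE} = 36.76 kN and R_D = 108 − 36.76 = 71.24 kN.
Span EF, ΣM about F: R_E^{EF}·10 = 1923 + 166.8, so R_E^{EF} = 208.9 kN and R_F = 221.2 − 208.9 = 12.25 kN.
R_E = 36.76 + 208.9 = 245.7 kN.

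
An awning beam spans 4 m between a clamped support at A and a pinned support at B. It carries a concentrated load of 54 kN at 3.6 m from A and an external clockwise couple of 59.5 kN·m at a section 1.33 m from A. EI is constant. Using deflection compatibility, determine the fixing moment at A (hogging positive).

M_A = 20.71 kN·m

Take the reaction at B as the redundant and release it; the primary structure is a cantilever fixed at A.
Downward deflection at the released point B due to the loads:
  point load 54 at a = 3.6: Pa²(3L − a)/(6EI) = 979.8/EI
  clockwise couple 59.5 at a = 1.33: M₀a(2L − a)/(2EI) = 263.9/EI
  δ_0 = 1244/EI
Tip deflection under a unit load at B: L³/(3EI) = 21.33/EI.
The prop prevents deflection at B: R_B = δ_0/δ_{BB} = 1244/21.33 = 58.3 kN.
Moment equilibrium about A: M_A = Σ(load moments about A) − R_B·L = 253.9 − 58.3×4 = 20.71 kN·m.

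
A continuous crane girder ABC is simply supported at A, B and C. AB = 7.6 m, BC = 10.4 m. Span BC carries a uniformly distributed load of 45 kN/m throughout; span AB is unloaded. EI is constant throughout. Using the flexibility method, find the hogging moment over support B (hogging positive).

M_B = 351.5 kN·m

Release continuity at B by inserting a hinge; the redundant is the internal moment M_B. The primary structure is two simply-supported spans AB and BC.
End slopes at the hinge B, treating each span as simply supported:
  span BC: UDL 45: wL³/(24EI) = 2109/EI
  relative rotation θ_0 = (0 + 2109)/EI = 2109/EI
A unit hogging moment at B produces rotation L₁/(3EI) + L₂/(3EI) = 6/EI.
Compatibility: M_B·(L₁+L₂)/(3EI) = θ_0, giving M_B = 351.5 kN·m (hogging).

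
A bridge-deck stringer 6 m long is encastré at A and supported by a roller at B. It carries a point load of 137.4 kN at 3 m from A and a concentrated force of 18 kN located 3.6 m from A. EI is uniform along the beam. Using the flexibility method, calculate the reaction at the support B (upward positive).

Remove the prop at B; the released (primary) structure is a cantilever built in at A.
Downward deflection at the released point B due to the loads:
  point load 137.4 at a = 3: Pa²(3L − a)/(6EI) = 3092/EI
  point load 18 at a = 3.6: Pa²(3L − a)/(6EI) = 559.9/EI
  δ_0 = 3651/EI
Flexibility coefficient — unit upward force at B: δ_{BB} = L³/(3EI) = 72/EI.
The prop prevents deflection at B: R_B = δ_0/δ_{BB} = 3651/72 = 50.71 kN.

R_B = 50.71 kN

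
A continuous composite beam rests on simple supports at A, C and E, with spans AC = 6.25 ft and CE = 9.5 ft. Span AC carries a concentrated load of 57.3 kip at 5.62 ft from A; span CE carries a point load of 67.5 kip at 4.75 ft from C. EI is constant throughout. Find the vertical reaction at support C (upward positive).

Release continuity at C by inserting a hinge; the redundant is the internal moment M_C. The primary structure is two simply-supported spans AC and CE.
Rotations at C on the released spans (each span's end-slope, ×1/EI):
  span AC: point load 57.3 at a = 5.62: Pab(L + a)/(6LEI) = 64.22/EI
  span CE: point load 67.5 at a = 4.75: Pab(L + b)/(6LEI) = 380.7/EI
  relative rotation θ_0 = (64.22 + 380.7)/EI = 445/EI
A unit hogging moment at C produces rotation L₁/(3EI) + L₂/(3EI) = 5.25/EI.
Slope continuity at C: θ_0 = M_C·5.25/EI, so M_C = 445/5.25 = 84.75 kip·ft (hogging).
Span AC, ΣM about A with M_C applied at C: R_C^{AC}·6.25 = 322 + 84.75, so R_C^{AC} = 65.08 kip and R_A = 57.3 − 65.08 = -7.785 kip.
Span CE, ΣM about E: R_C^{CE}·9.5 = 320.6 + 84.75, so R_C^{CE} = 42.67 kip and R_E = 67.5 − 42.67 = 24.83 kip.
R_C = 65.08 + 42.67 = 107.8 kip.

R_C = 107.8 kip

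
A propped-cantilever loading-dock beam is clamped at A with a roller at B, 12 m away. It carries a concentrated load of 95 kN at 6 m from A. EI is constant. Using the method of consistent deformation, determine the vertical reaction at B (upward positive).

R_B = 29.69 kN

Take the reaction at B as the redundant and release it; the primary structure is a cantilever fixed at A.
Primary-structure tip deflection at B by superposition:
  point load 95 at a = 6: Pa²(3L − a)/(6EI) = 17100/EI
Flexibility coefficient — unit upward force at B: δ_{BB} = L³/(3EI) = 576/EI.
Compatibility at B: δ_0 − R_B·δ_{BB} = 0, so R_B = 17100/576 = 29.69 kN.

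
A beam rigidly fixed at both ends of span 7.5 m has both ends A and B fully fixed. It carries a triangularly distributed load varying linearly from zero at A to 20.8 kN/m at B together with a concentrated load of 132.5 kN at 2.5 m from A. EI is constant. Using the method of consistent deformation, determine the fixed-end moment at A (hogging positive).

Take the two fixed-end moments M_A, M_B as redundants; the released structure is the simple span AB.
Simple-span end rotations at A and B under the given loads:
  at A: triangular load, peak 20.8: 7w₀L³/(360EI) = 170.6/EI
  at B: triangular load, peak 20.8: w₀L³/(45EI) = 195/EI
  at A: point load 132.5 at a = 2.5: Pab(L + b)/(6LEI) = 460.1/EI
  at B: point load 132.5 at a = 2.5: Pab(L + a)/(6LEI) = 368.1/EI
  θ_A0 = 630.7/EI,  θ_B0 = 563.1/EI
Flexibility coefficients: a unit moment at one end gives L/(3EI) there and L/(6EI) at the far end, so f₁₁ = f₂₂ = 2.5/EI and f₁₂ = f₂₁ = 1.25/EI.
Compatibility — zero rotation at each built-in end:
  2.5 M_A + 1.25 M_B = 630.7
  1.25 M_A + 2.5 M_B = 563.1
Solving the pair gives M_A = 186.2 kN·m and M_B = 132.1 kN·m (hogging).

M_A = 186.2 kN·m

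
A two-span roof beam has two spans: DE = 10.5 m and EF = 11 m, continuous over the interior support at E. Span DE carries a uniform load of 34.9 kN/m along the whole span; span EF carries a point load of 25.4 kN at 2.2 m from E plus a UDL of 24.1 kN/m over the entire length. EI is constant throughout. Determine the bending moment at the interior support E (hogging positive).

M_E = 442 kN·m

Take M_E as the redundant. Released structure: two simple spans DE and EF with a hinge at E.
End slopes at the hinge E, treating each span as simply supported:
  span DE: UDL 34.9: wL³/(24EI) = 1683/EI
  span EF: point load 25.4 at a = 2.2: Pab(L + b)/(6LEI) = 147.5/EI
  span EF: UDL 24.1: wL³/(24EI) = 1337/EI
  relative rotation θ_0 = (1683 + 1484)/EI = 3167/EI
A unit hogging moment at E produces rotation L₁/(3EI) + L₂/(3EI) = 7.167/EI.
Slope continuity at E: θ_0 = M_E·7.167/EI, so M_E = 3167/7.167 = 442 kN·m (hogging).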